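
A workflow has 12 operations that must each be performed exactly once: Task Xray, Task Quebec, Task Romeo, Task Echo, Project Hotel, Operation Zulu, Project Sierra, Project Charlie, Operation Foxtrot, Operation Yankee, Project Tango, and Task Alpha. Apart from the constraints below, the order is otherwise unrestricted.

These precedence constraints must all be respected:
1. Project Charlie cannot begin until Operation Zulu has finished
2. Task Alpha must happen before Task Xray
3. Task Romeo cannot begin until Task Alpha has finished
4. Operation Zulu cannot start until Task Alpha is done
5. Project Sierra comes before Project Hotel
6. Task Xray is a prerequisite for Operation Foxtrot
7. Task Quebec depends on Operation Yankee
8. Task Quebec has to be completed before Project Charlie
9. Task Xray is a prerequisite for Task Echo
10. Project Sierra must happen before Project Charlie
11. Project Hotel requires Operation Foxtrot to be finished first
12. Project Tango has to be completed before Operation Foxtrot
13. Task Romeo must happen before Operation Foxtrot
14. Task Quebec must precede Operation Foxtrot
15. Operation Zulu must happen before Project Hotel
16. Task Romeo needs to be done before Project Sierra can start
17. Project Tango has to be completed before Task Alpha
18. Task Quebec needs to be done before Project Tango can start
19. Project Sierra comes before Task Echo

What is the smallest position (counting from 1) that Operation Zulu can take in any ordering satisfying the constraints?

5

The operations that are forced before Operation Zulu, directly or transitively, are Task Quebec, Operation Yankee, Project Tango, Task Alpha. That's 4 operations.
With 4 mandatory predecessors, the earliest Operation Zulu can sit is position 4+1 = 5, and placing just those 4 first achieves it.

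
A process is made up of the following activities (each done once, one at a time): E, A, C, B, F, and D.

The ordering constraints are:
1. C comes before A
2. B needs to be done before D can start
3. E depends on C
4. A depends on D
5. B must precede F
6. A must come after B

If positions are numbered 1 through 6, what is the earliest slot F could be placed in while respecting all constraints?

2

The only activity forced before F (directly or transitively) is B.
With 1 mandatory predecessor, the earliest F can sit is position 1+1 = 2, and placing just that one first achieves it.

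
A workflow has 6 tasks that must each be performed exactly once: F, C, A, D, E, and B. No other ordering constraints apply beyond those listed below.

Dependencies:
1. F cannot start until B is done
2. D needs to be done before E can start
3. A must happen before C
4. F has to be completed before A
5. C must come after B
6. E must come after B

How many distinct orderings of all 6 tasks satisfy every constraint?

14

The tasks with no prerequisites are D, B; any of them can be placed first.
Enumerating by repeatedly choosing an available task (one whose prerequisites are all placed) gives 14 distinct complete orderings.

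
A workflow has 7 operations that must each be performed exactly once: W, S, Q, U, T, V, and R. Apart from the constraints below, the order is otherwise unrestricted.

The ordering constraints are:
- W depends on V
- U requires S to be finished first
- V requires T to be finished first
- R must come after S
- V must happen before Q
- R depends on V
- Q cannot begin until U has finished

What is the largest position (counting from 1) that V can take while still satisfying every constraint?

4

Following every chain forward from V, the operations that must come later are W, Q, R — 3 of them.
So at least 3 operations follow V, putting V no later than position 4. That position is achievable by scheduling everything else first.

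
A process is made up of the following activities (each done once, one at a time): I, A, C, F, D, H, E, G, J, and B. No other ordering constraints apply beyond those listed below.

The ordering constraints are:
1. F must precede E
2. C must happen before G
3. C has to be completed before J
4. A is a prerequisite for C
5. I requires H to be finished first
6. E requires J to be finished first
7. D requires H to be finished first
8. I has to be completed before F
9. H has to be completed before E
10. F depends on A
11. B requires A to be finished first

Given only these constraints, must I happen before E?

There is a constraint chain I → F → E.
So I must precede E in any valid ordering.

Yes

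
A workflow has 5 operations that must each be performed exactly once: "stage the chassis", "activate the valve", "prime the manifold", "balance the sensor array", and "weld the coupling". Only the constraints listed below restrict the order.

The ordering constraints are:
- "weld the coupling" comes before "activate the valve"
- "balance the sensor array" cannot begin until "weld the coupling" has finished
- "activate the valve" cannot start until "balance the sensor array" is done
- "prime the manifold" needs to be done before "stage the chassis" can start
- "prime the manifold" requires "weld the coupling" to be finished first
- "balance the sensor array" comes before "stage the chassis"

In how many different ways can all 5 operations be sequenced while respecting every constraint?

"weld the coupling" is the only operation with nothing required before it, so every ordering starts there.
Counting all ways to extend the partial order to a total order gives 5.

5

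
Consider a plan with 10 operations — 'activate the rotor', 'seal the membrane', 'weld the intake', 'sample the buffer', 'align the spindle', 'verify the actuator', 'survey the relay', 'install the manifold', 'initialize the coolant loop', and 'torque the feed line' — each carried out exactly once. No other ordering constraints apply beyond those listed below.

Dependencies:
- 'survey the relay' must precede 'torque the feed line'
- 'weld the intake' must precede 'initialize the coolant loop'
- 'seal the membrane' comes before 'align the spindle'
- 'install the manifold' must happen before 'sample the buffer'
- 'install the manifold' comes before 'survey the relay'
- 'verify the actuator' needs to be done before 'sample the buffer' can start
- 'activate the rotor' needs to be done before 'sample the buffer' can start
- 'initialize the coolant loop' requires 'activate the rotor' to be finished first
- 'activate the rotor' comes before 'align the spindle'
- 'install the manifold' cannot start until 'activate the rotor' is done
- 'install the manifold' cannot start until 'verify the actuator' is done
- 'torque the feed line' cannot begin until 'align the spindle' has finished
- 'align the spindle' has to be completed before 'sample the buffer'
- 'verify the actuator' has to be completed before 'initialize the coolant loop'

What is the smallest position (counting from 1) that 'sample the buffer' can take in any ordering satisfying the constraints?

6

Every operation that must precede 'sample the buffer' has to come before it. Tracing all chains that end at 'sample the buffer', those operations are: 'activate the rotor', 'seal the membrane', 'align the spindle', 'verify the actuator', 'install the manifold' — 5 in total.
With 5 mandatory predecessors, the earliest 'sample the buffer' can sit is position 5+1 = 6, and placing just those 5 first achieves it.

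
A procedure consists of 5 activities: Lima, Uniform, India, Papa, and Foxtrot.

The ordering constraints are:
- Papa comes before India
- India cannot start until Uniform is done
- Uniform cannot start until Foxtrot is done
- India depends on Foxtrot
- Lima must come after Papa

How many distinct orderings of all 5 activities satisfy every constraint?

The activities with no prerequisites are Papa, Foxtrot; any of them can be placed first.
Systematically extending each partial ordering one activity at a time and counting, there are 9 complete orderings.

9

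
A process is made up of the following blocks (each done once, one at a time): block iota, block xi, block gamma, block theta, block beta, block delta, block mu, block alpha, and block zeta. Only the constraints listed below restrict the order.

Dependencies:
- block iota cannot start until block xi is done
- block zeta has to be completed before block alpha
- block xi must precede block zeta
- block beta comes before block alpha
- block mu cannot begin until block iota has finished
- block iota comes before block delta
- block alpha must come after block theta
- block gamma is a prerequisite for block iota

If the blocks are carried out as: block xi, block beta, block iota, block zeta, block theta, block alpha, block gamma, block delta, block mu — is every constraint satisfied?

No

The sequence places block iota ahead of block gamma.
Since block gamma is required before block iota, the ordering is invalid.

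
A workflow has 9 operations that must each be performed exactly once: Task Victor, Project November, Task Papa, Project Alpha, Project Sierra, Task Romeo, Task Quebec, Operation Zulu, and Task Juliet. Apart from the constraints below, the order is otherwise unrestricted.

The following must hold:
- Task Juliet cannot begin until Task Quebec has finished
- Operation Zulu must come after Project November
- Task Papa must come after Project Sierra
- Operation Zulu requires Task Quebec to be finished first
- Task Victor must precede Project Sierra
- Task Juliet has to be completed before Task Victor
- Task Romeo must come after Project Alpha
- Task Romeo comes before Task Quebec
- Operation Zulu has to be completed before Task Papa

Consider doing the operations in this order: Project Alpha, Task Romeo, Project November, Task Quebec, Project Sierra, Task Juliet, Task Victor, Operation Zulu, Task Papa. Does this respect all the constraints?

The sequence places Project Sierra ahead of Task Victor.
That contradicts the constraint that Task Victor must precede Project Sierra.

No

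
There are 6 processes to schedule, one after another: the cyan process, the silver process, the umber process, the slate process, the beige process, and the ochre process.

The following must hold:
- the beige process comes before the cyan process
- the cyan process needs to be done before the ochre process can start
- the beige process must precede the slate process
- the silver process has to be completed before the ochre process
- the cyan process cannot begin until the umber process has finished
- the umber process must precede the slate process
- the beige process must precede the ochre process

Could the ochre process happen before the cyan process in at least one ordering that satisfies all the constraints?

The constraints give a chain the cyan process → the ochre process, which forces the cyan process before the ochre process.
So no valid ordering can have the ochre process before the cyan process.

No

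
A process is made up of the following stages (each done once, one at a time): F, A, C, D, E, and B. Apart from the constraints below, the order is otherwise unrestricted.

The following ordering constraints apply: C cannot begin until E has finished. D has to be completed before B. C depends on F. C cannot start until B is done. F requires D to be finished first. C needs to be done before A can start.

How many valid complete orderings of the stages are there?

2 stages have no prerequisites (D, E), so any of them could come first.
Enumerating by repeatedly choosing an available stage (one whose prerequisites are all placed) gives 8 distinct complete orderings.

8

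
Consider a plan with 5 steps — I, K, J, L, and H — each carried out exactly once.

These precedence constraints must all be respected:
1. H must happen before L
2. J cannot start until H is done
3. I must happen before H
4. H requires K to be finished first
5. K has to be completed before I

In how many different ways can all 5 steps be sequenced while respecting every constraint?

2

K is the only step with nothing required before it, so every ordering starts there.
Enumerating by repeatedly choosing an available step (one whose prerequisites are all placed) gives 2 distinct complete orderings.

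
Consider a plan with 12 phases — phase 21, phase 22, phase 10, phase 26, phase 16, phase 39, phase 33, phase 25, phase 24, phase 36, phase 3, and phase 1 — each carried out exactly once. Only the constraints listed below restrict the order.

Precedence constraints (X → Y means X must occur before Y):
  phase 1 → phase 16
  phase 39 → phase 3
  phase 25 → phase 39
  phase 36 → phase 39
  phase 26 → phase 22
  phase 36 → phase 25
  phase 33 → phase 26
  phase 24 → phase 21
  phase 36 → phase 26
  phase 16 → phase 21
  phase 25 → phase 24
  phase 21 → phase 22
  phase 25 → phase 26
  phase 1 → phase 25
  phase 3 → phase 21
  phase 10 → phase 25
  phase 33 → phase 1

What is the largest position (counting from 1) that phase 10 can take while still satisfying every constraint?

5

Following every chain forward from phase 10, the phases that must come later are phase 21, phase 22, phase 26, phase 39, phase 25, phase 24, phase 3 — 7 of them.
With 7 mandatory successors out of 12 phases total, the latest slot for phase 10 is 12−7 = 5, and it's reachable by doing all non-successors before phase 10.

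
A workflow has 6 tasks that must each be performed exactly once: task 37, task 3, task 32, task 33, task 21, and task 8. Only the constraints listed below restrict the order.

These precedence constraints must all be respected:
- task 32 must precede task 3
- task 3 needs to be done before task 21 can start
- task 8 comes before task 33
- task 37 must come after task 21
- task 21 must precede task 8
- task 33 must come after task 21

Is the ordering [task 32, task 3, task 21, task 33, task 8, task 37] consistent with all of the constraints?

No

Here task 8 comes after task 33.
But one of the constraints requires task 8 before task 33, so this ordering violates it.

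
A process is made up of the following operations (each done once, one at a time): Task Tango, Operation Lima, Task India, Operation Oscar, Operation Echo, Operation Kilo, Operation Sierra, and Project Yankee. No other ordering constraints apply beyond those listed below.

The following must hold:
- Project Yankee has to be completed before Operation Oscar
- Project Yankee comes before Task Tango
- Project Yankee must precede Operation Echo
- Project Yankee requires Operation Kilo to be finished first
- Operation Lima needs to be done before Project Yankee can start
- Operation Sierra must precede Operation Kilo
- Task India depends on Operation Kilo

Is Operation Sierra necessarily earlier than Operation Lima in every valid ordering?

No

No chain of constraints connects Operation Sierra to Operation Lima in either direction.
So Operation Sierra can come before Operation Lima or after — it is not forced.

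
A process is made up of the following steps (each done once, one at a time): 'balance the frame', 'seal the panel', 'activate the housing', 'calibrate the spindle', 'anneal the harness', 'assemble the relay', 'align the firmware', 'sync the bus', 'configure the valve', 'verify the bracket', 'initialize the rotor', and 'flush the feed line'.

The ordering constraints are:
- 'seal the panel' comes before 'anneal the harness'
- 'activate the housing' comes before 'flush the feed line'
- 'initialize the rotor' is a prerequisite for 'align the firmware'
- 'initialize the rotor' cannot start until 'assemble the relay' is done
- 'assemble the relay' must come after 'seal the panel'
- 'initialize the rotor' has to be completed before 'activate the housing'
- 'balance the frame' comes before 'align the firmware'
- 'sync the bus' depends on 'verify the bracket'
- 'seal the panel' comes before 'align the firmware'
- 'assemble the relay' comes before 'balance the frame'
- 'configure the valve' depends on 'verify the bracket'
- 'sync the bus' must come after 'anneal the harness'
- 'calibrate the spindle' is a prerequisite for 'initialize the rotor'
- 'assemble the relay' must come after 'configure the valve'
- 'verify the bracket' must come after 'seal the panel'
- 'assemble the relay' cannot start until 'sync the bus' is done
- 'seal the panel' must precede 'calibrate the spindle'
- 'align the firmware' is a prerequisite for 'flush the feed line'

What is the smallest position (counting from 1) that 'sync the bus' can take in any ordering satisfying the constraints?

Working backwards through the constraints from 'sync the bus', its full set of required predecessors is 'seal the panel', 'anneal the harness', 'verify the bracket' — 3 of them.
With 3 mandatory predecessors, the earliest 'sync the bus' can sit is position 3+1 = 4, and placing just those 3 first achieves it.

4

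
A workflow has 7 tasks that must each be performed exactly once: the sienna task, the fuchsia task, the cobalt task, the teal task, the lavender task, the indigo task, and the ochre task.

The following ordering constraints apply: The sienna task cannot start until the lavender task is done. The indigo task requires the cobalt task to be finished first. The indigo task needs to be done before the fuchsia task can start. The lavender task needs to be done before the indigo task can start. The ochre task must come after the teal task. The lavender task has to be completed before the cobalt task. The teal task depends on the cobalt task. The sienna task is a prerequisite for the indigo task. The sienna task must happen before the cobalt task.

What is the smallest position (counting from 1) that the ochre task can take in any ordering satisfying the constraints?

Working backwards through the constraints from the ochre task, its full set of required predecessors is the sienna task, the cobalt task, the teal task, the lavender task — 4 of them.
With 4 mandatory predecessors, the earliest the ochre task can sit is position 4+1 = 5, and placing just those 4 first achieves it.

5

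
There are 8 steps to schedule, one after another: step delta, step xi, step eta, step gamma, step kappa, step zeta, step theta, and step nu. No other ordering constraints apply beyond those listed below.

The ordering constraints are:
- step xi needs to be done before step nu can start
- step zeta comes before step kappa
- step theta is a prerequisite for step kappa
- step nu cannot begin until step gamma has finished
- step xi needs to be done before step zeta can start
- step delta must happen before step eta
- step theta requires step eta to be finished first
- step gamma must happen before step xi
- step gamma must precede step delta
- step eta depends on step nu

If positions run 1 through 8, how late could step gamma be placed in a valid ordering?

1

The steps that are forced after step gamma, directly or by a chain of constraints, are step delta, step xi, step eta, step kappa, step zeta, step theta, step nu. That's 7 steps.
So at least 7 steps follow step gamma, putting step gamma no later than position 1. That position is achievable by scheduling everything else first.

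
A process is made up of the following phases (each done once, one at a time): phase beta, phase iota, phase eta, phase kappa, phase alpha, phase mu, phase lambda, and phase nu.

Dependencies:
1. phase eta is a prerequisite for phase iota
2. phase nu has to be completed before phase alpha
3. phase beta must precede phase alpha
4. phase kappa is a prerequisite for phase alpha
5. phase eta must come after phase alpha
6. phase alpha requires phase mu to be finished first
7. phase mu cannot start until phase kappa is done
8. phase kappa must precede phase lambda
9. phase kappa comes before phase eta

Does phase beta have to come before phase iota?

Yes

Following the dependencies: phase beta → phase alpha → phase eta → phase iota.
Hence phase beta necessarily comes before phase iota.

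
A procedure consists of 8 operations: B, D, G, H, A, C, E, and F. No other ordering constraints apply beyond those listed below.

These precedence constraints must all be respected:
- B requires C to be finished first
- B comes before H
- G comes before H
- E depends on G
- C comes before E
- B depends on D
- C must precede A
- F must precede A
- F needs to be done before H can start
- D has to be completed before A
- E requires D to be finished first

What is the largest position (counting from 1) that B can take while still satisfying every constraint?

The only operation forced after B (directly or by a chain) is H.
So at least 1 operation follows B, putting B no later than position 7. That position is achievable by scheduling everything else first.

7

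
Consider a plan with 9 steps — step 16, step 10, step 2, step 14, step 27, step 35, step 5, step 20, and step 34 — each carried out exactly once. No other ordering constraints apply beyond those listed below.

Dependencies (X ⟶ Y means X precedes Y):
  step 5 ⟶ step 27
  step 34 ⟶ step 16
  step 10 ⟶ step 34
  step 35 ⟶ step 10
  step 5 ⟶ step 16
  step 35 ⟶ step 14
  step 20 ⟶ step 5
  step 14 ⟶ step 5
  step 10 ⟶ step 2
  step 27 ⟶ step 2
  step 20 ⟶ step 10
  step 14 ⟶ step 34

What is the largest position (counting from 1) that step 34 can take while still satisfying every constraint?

The only step forced after step 34 (directly or by a chain) is step 16.
So at least 1 step follows step 34, putting step 34 no later than position 8. That position is achievable by scheduling everything else first.

8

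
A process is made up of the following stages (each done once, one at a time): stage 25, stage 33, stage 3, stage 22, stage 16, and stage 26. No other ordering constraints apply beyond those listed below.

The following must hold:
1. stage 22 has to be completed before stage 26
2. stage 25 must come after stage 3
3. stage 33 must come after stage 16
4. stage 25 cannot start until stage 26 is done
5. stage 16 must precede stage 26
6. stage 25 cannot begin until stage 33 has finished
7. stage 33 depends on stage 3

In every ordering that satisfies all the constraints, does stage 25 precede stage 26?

No

In fact the dependencies run the other way: stage 26 → stage 25.
So stage 25 does not have to come before stage 26 — it cannot.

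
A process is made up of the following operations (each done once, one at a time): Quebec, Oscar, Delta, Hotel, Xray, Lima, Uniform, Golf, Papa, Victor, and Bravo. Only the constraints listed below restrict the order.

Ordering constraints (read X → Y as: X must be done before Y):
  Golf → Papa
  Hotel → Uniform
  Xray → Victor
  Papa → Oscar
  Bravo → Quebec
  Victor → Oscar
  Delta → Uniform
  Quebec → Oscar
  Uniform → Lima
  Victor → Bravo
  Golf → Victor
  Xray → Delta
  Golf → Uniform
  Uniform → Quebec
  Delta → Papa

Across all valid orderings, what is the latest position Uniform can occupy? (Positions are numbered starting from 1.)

Following every chain forward from Uniform, the operations that must come later are Quebec, Oscar, Lima — 3 of them.
So at least 3 operations follow Uniform, putting Uniform no later than position 8. That position is achievable by scheduling everything else first.

8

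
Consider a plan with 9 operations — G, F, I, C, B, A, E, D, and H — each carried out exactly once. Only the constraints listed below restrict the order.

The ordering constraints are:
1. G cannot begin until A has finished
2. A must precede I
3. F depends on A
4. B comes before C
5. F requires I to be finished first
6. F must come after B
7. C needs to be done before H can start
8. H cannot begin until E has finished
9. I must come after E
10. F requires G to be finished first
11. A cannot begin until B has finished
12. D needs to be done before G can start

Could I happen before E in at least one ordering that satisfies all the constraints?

There is a dependency chain E → I, so I always comes after E.
So no valid ordering can have I before E.

No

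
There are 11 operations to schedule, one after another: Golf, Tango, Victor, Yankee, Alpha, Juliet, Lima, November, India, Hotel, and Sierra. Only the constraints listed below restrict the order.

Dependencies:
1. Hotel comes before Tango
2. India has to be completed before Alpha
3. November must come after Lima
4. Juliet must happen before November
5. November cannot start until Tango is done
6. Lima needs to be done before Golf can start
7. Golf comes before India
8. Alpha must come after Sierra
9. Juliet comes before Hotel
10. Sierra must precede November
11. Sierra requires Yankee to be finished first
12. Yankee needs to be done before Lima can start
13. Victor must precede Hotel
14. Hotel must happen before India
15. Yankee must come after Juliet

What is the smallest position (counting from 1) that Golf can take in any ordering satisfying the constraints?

4

The operations that are forced before Golf, directly or transitively, are Yankee, Juliet, Lima. That's 3 operations.
So at minimum 3 operations come before Golf, putting Golf no earlier than position 4. That position is achievable by scheduling exactly those predecessors first.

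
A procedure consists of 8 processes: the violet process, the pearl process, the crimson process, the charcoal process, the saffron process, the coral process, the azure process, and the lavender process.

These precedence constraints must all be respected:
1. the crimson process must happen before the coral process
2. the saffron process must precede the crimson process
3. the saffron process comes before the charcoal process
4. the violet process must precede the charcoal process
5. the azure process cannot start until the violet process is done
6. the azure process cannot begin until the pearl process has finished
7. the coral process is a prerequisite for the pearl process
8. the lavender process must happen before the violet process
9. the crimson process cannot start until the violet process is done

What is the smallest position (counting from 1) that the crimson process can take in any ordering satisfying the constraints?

The processes that are forced before the crimson process, directly or transitively, are the violet process, the saffron process, the lavender process. That's 3 processes.
With 3 mandatory predecessors, the earliest the crimson process can sit is position 3+1 = 4, and placing just those 3 first achieves it.

4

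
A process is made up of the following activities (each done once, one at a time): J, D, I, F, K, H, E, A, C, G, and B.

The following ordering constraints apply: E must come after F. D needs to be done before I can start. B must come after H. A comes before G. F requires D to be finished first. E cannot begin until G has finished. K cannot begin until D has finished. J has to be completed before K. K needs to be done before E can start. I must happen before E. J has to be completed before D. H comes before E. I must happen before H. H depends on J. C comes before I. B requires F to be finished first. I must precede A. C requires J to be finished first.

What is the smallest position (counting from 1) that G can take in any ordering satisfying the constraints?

Every activity that must precede G has to come before it. Tracing all chains that end at G, those activities are: J, D, I, A, C — 5 in total.
So at minimum 5 activities come before G, putting G no earlier than position 6. That position is achievable by scheduling exactly those predecessors first.

6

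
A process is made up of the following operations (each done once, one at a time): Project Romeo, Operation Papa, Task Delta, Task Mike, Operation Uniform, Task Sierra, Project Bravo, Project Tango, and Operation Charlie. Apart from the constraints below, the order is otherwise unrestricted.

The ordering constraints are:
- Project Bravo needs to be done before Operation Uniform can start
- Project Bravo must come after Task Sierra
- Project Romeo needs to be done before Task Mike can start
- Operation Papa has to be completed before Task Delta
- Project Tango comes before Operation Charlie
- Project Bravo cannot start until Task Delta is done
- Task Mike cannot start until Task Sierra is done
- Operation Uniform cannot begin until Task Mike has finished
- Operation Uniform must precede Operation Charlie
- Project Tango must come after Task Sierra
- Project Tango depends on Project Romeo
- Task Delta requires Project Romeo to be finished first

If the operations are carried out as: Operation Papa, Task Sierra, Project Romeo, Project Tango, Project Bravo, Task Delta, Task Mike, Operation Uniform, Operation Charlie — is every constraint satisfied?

In the proposed order, Project Bravo appears before Task Delta.
But one of the constraints requires Task Delta before Project Bravo, so this ordering violates it.

No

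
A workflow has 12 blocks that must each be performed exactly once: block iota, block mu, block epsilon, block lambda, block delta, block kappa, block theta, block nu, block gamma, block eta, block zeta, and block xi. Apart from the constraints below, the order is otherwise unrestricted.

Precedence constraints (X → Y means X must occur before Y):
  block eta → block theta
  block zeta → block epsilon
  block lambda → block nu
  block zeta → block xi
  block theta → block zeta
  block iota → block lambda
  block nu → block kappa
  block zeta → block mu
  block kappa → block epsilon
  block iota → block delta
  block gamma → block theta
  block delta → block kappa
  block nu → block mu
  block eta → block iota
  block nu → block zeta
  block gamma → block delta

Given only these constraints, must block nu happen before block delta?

No

Nothing in the constraints links block nu and block delta; they are unordered relative to each other.
A valid ordering placing block delta before block nu exists, so the answer is no.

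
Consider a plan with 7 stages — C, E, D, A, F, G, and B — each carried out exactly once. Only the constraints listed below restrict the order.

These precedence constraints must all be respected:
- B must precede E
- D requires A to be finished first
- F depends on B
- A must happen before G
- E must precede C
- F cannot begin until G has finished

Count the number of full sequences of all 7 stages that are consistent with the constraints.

99

2 stages have no prerequisites (A, B), so any of them could come first.
Systematically extending each partial ordering one stage at a time and counting, there are 99 complete orderings.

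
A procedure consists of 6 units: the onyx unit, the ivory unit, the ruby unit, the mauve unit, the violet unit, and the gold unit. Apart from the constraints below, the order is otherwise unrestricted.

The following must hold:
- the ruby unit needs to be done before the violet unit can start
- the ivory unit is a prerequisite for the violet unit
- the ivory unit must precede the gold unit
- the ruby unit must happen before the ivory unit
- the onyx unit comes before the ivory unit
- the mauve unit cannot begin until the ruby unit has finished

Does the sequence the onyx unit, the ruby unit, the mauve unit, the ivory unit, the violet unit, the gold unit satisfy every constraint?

Going through the constraints one by one, each required predecessor appears earlier in the sequence than its dependent — e.g. the onyx unit (position 1) is before the ivory unit (position 4), as required.

Yes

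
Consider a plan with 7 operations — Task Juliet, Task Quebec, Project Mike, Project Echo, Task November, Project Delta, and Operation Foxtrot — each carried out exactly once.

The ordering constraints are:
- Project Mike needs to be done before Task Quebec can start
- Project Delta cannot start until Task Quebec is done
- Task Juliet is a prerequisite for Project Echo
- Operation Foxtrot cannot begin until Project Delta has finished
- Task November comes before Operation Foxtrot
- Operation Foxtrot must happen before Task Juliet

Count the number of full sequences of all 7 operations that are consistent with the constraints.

4

2 operations have no prerequisites (Project Mike, Task November), so any of them could come first.
Enumerating by repeatedly choosing an available operation (one whose prerequisites are all placed) gives 4 distinct complete orderings.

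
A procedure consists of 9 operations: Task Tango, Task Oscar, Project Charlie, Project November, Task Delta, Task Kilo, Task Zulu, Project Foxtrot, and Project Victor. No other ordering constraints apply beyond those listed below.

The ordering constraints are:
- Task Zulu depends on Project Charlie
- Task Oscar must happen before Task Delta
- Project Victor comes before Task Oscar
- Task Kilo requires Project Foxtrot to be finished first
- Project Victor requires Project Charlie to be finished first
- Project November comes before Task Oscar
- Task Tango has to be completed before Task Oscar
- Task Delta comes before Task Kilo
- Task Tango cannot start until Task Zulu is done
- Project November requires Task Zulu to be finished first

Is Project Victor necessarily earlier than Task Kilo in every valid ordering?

Chaining the stated constraints: Project Victor → Task Oscar → Task Delta → Task Kilo.
Hence Project Victor necessarily comes before Task Kilo.

Yes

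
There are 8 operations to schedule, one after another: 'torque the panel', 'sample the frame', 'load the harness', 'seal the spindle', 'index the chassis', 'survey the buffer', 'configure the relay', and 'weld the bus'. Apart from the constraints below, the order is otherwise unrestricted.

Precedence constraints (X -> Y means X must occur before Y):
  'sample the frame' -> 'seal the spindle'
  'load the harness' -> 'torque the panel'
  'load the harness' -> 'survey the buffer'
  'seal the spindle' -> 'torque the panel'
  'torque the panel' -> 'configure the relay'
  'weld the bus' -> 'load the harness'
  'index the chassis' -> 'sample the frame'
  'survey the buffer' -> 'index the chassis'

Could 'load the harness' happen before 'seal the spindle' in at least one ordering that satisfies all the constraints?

Yes

'load the harness' is actually forced before 'seal the spindle' by the constraints, so certainly some valid ordering has 'load the harness' first.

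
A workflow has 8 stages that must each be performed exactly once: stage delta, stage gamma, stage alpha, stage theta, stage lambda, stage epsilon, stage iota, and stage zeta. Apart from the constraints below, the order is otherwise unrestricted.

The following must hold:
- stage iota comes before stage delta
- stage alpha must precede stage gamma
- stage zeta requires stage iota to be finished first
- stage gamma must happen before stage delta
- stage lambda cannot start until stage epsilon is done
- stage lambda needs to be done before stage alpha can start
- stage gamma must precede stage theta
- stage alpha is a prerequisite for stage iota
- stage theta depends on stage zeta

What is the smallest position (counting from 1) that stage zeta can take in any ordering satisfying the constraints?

Every stage that must precede stage zeta has to come before it. Tracing all chains that end at stage zeta, those stages are: stage alpha, stage lambda, stage epsilon, stage iota — 4 in total.
So at minimum 4 stages come before stage zeta, putting stage zeta no earlier than position 5. That position is achievable by scheduling exactly those predecessors first.

5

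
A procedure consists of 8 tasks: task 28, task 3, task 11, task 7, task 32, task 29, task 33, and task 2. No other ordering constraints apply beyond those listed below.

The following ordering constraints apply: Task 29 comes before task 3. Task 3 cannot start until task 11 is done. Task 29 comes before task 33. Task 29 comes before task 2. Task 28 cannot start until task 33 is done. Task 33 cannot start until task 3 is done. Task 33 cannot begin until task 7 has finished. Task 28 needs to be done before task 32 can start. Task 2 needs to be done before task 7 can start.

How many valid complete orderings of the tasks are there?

9

2 tasks have no prerequisites (task 11, task 29), so any of them could come first.
Counting all ways to extend the partial order to a total order gives 9.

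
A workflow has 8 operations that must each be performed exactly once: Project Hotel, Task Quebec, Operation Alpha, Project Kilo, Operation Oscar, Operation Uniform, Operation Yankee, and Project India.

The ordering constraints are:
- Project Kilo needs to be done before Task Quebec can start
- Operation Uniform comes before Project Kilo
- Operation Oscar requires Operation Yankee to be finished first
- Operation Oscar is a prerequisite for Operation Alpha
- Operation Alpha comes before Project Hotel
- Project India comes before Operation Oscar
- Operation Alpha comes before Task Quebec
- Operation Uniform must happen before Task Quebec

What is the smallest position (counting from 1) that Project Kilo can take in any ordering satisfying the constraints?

The only operation forced before Project Kilo (directly or transitively) is Operation Uniform.
With 1 mandatory predecessor, the earliest Project Kilo can sit is position 1+1 = 2, and placing just that one first achieves it.

2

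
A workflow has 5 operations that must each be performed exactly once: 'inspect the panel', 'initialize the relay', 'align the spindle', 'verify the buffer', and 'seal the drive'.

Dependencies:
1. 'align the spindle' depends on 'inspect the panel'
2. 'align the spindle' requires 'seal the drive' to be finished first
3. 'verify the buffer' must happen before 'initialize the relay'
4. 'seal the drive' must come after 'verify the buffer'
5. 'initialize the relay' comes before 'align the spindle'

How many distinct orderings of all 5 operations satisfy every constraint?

8

2 operations have no prerequisites ('inspect the panel', 'verify the buffer'), so any of them could come first.
Enumerating by repeatedly choosing an available operation (one whose prerequisites are all placed) gives 8 distinct complete orderings.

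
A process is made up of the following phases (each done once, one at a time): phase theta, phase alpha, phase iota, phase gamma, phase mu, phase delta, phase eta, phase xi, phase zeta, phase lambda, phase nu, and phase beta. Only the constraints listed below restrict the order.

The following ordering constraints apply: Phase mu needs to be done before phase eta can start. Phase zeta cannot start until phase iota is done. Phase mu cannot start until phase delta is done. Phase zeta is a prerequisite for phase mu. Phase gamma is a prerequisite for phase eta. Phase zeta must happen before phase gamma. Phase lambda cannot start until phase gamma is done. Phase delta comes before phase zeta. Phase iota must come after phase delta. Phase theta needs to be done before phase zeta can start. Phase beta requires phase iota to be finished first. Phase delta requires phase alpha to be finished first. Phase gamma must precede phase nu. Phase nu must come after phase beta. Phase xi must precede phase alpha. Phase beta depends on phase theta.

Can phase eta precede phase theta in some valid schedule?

No

The constraints give a chain phase theta → phase zeta → phase gamma → phase eta, which forces phase theta before phase eta.
Hence phase eta can never be scheduled before phase theta.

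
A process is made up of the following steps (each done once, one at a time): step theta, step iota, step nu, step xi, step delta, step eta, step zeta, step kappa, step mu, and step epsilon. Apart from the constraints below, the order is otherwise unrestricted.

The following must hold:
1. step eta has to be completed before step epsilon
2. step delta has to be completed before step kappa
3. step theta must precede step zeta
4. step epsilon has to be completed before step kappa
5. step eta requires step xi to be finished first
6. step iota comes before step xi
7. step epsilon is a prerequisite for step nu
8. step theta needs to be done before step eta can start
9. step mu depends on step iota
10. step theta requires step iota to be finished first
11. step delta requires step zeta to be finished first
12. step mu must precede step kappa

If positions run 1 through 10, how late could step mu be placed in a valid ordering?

The only step forced after step mu (directly or by a chain) is step kappa.
With 1 mandatory successor out of 10 steps total, the latest slot for step mu is 10−1 = 9, and it's reachable by doing all non-successors before step mu.

9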